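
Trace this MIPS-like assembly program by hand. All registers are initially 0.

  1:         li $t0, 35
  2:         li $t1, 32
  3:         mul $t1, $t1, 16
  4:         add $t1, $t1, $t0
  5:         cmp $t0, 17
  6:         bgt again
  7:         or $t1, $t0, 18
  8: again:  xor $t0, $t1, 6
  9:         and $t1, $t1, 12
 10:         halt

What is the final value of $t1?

$t0=35
$t1=32
$t1=32*16=512
$t1=512+35=547
cmp $t0, 17  (cmp 35,17)
bgt again: taken
$t0=547^6=549
$t1=547&12=0
halt.

0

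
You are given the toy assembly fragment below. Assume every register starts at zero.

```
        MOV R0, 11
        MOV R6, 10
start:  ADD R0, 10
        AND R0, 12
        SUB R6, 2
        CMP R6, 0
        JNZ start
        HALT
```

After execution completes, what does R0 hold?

after MOV R0, 11: R0=11
after MOV R6, 10: R6=10
after ADD R0, 10: R0=11+10=21
after AND R0, 12: R0=21&12=4
after SUB R6, 2: R6=10-2=8
CMP R6, 0  (cmp 8,0)
JNZ start: taken
after ADD R0, 10: R0=4+10=14
after AND R0, 12: R0=14&12=12
after SUB R6, 2: R6=8-2=6
CMP R6, 0  (cmp 6,0)
JNZ start: taken
after ADD R0, 10: R0=12+10=22
after AND R0, 12: R0=22&12=4
after SUB R6, 2: R6=6-2=4
CMP R6, 0  (cmp 4,0)
JNZ start: taken
after ADD R0, 10: R0=4+10=14
after AND R0, 12: R0=14&12=12
after SUB R6, 2: R6=4-2=2
CMP R6, 0  (cmp 2,0)
JNZ start: taken
after ADD R0, 10: R0=12+10=22
after AND R0, 12: R0=22&12=4
after SUB R6, 2: R6=2-2=0
CMP R6, 0  (cmp 0,0)
JNZ start: not taken
halt.

4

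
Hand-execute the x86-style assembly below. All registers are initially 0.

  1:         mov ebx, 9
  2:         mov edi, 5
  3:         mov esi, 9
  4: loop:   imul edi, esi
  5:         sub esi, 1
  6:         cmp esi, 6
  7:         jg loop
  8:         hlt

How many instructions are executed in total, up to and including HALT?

mov ebx, 9 → ebx=9
mov edi, 5 → edi=5
mov esi, 9 → esi=9
imul edi, esi → edi=5*9=45
sub esi, 1 → esi=9-1=8
cmp esi, 6  (cmp 8,6)
jg loop: taken
imul edi, esi → edi=45*8=360
sub esi, 1 → esi=8-1=7
cmp esi, 6  (cmp 7,6)
jg loop: taken
imul edi, esi → edi=360*7=2520
sub esi, 1 → esi=7-1=6
cmp esi, 6  (cmp 6,6)
jg loop: not taken
halt.
Total executed instructions: 16.

16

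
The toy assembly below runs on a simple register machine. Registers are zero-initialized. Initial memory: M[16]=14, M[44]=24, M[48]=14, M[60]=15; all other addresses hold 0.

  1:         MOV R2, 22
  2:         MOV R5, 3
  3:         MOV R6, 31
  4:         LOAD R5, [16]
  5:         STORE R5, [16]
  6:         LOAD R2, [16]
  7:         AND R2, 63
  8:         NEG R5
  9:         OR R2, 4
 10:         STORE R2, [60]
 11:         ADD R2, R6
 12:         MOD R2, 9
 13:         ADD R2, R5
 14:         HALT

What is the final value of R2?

after MOV R2, 22: R2=22
after MOV R5, 3: R5=3
after MOV R6, 31: R6=31
after LOAD R5, [16]: R5=M[16]=14
STORE R5, [16] → M[16]=14
after LOAD R2, [16]: R2=M[16]=14
after AND R2, 63: R2=14&63=14
after NEG R5: R5=-(14)=-14
after OR R2, 4: R2=14|4=14
STORE R2, [60] → M[60]=14
after ADD R2, R6: R2=14+31=45
after MOD R2, 9: R2=45%9=0
after ADD R2, R5: R2=0+(-14)=-14
halt.

-14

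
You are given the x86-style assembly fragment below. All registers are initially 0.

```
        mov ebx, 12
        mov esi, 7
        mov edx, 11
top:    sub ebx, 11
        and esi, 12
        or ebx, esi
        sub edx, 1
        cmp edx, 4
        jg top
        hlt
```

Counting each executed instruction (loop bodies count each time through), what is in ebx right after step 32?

-27

after mov ebx, 12: ebx=12
after mov esi, 7: esi=7
after mov edx, 11: edx=11
after sub ebx, 11: ebx=12-11=1
after and esi, 12: esi=7&12=4
after or ebx, esi: ebx=1|4=5
after sub edx, 1: edx=11-1=10
cmp edx, 4  (cmp 10,4)
jg top: taken
after sub ebx, 11: ebx=5-11=-6
after and esi, 12: esi=4&12=4
after or ebx, esi: ebx=(-6)|4=-2
after sub edx, 1: edx=10-1=9
cmp edx, 4  (cmp 9,4)
jg top: taken
after sub ebx, 11: ebx=(-2)-11=-13
after and esi, 12: esi=4&12=4
after or ebx, esi: ebx=(-13)|4=-9
after sub edx, 1: edx=9-1=8
cmp edx, 4  (cmp 8,4)
jg top: taken
after sub ebx, 11: ebx=(-9)-11=-20
after and esi, 12: esi=4&12=4
after or ebx, esi: ebx=(-20)|4=-20
after sub edx, 1: edx=8-1=7
cmp edx, 4  (cmp 7,4)
jg top: taken
after sub ebx, 11: ebx=(-20)-11=-31
after and esi, 12: esi=4&12=4
after or ebx, esi: ebx=(-31)|4=-27
after sub edx, 1: edx=7-1=6
cmp edx, 4  (cmp 6,4)
After step 32: ebx = -27.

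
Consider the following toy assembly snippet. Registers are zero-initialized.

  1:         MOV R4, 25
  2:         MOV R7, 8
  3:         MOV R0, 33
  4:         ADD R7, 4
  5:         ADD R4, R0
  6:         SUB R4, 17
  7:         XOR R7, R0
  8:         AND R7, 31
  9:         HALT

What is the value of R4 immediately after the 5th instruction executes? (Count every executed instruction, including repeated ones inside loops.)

58

MOV R4, 25 → R4=25
MOV R7, 8 → R7=8
MOV R0, 33 → R0=33
ADD R7, 4 → R7=8+4=12
ADD R4, R0 → R4=25+33=58
After step 5: R4 = 58.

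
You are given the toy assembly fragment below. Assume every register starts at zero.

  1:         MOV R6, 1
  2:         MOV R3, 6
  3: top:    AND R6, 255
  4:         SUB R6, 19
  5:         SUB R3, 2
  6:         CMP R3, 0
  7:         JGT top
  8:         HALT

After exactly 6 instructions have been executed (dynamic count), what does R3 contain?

after MOV R6, 1: R6=1
after MOV R3, 6: R3=6
after AND R6, 255: R6=1&255=1
after SUB R6, 19: R6=1-19=-18
after SUB R3, 2: R3=6-2=4
CMP R3, 0  (cmp 4,0)
After step 6: R3 = 4.

4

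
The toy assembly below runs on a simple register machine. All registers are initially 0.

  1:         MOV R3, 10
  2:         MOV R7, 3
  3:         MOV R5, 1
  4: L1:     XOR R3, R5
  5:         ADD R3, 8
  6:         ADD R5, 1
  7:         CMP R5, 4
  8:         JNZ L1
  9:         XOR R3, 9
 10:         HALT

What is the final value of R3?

MOV R3, 10 → R3=10
MOV R7, 3 → R7=3
MOV R5, 1 → R5=1
XOR R3, R5 → R3=10^1=11
ADD R3, 8 → R3=11+8=19
ADD R5, 1 → R5=1+1=2
CMP R5, 4  (cmp 2,4)
JNZ L1: taken
XOR R3, R5 → R3=19^2=17
ADD R3, 8 → R3=17+8=25
ADD R5, 1 → R5=2+1=3
CMP R5, 4  (cmp 3,4)
JNZ L1: taken
XOR R3, R5 → R3=25^3=26
ADD R3, 8 → R3=26+8=34
ADD R5, 1 → R5=3+1=4
CMP R5, 4  (cmp 4,4)
JNZ L1: not taken
XOR R3, 9 → R3=34^9=43
halt.

43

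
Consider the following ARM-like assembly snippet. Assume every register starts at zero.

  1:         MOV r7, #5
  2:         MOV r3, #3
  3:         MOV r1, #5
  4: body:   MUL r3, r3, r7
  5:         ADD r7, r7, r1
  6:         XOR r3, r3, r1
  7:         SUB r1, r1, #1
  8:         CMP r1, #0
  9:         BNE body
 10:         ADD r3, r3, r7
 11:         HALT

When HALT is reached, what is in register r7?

after MOV r7, #5: r7=5
after MOV r3, #3: r3=3
after MOV r1, #5: r1=5
after MUL r3, r3, r7: r3=3*5=15
after ADD r7, r7, r1: r7=5+5=10
after XOR r3, r3, r1: r3=15^5=10
after SUB r1, r1, #1: r1=5-1=4
CMP r1, #0  (cmp 4,0)
BNE body: taken
after MUL r3, r3, r7: r3=10*10=100
after ADD r7, r7, r1: r7=10+4=14
after XOR r3, r3, r1: r3=100^4=96
after SUB r1, r1, #1: r1=4-1=3
CMP r1, #0  (cmp 3,0)
BNE body: taken
after MUL r3, r3, r7: r3=96*14=1344
after ADD r7, r7, r1: r7=14+3=17
after XOR r3, r3, r1: r3=1344^3=1347
after SUB r1, r1, #1: r1=3-1=2
CMP r1, #0  (cmp 2,0)
BNE body: taken
after MUL r3, r3, r7: r3=1347*17=22899
after ADD r7, r7, r1: r7=17+2=19
after XOR r3, r3, r1: r3=22899^2=22897
after SUB r1, r1, #1: r1=2-1=1
CMP r1, #0  (cmp 1,0)
BNE body: taken
after MUL r3, r3, r7: r3=22897*19=435043
after ADD r7, r7, r1: r7=19+1=20
after XOR r3, r3, r1: r3=435043^1=435042
after SUB r1, r1, #1: r1=1-1=0
CMP r1, #0  (cmp 0,0)
BNE body: not taken
after ADD r3, r3, r7: r3=435042+20=435062
halt.

20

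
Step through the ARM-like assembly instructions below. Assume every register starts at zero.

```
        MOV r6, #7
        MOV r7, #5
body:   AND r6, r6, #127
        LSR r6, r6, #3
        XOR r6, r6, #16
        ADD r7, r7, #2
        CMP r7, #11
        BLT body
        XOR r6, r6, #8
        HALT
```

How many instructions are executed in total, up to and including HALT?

r6=7
r7=5
r6=7&127=7
r6=7>>3=0
r6=0^16=16
r7=5+2=7
CMP r7, #11  (cmp 7,11)
BLT body: taken
r6=16&127=16
r6=16>>3=2
r6=2^16=18
r7=7+2=9
CMP r7, #11  (cmp 9,11)
BLT body: taken
r6=18&127=18
r6=18>>3=2
r6=2^16=18
r7=9+2=11
CMP r7, #11  (cmp 11,11)
BLT body: not taken
r6=18^8=26
halt.
Total executed instructions: 22.

22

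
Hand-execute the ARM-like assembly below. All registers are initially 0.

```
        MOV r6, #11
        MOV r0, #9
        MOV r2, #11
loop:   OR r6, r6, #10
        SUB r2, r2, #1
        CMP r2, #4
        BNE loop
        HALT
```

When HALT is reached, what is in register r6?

11

r6=11
r0=9
r2=11
r6=11|10=11
r2=11-1=10
CMP r2, #4  (cmp 10,4)
BNE loop: taken
r6=11|10=11
r2=10-1=9
CMP r2, #4  (cmp 9,4)
BNE loop: taken
r6=11|10=11
r2=9-1=8
CMP r2, #4  (cmp 8,4)
BNE loop: taken
r6=11|10=11
r2=8-1=7
CMP r2, #4  (cmp 7,4)
BNE loop: taken
r6=11|10=11
r2=7-1=6
CMP r2, #4  (cmp 6,4)
BNE loop: taken
r6=11|10=11
r2=6-1=5
CMP r2, #4  (cmp 5,4)
BNE loop: taken
r6=11|10=11
r2=5-1=4
CMP r2, #4  (cmp 4,4)
BNE loop: not taken
halt.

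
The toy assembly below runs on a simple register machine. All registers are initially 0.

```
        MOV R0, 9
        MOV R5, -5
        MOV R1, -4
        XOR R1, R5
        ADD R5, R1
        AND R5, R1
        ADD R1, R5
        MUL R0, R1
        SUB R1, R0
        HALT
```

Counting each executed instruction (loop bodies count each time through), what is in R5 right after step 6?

MOV R0, 9 → R0=9
MOV R5, -5 → R5=-5
MOV R1, -4 → R1=-4
XOR R1, R5 → R1=(-4)^(-5)=7
ADD R5, R1 → R5=(-5)+7=2
AND R5, R1 → R5=2&7=2
After step 6: R5 = 2.

2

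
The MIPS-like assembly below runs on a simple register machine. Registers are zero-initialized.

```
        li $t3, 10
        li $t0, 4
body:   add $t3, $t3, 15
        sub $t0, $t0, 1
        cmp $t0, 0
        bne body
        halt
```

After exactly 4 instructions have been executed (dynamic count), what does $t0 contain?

$t3=10
$t0=4
$t3=10+15=25
$t0=4-1=3
After step 4: $t0 = 3.

3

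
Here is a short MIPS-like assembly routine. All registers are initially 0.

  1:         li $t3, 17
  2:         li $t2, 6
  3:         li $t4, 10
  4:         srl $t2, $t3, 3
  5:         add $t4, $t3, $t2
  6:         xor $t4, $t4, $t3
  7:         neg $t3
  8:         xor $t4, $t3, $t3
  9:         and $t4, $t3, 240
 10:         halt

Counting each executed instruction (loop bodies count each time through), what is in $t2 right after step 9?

$t3=17
$t2=6
$t4=10
$t2=17>>3=2
$t4=17+2=19
$t4=19^17=2
$t3=-(17)=-17
$t4=(-17)^(-17)=0
$t4=(-17)&240=224
After step 9: $t2 = 2.

2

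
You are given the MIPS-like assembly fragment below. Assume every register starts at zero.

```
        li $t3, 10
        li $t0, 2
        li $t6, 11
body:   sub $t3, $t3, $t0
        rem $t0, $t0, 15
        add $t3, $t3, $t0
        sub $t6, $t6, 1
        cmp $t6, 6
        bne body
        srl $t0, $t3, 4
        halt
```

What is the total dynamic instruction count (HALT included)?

35

li $t3, 10 → $t3=10
li $t0, 2 → $t0=2
li $t6, 11 → $t6=11
sub $t3, $t3, $t0 → $t3=10-2=8
rem $t0, $t0, 15 → $t0=2%15=2
add $t3, $t3, $t0 → $t3=8+2=10
sub $t6, $t6, 1 → $t6=11-1=10
cmp $t6, 6  (cmp 10,6)
bne body: taken
sub $t3, $t3, $t0 → $t3=10-2=8
rem $t0, $t0, 15 → $t0=2%15=2
add $t3, $t3, $t0 → $t3=8+2=10
sub $t6, $t6, 1 → $t6=10-1=9
cmp $t6, 6  (cmp 9,6)
bne body: taken
sub $t3, $t3, $t0 → $t3=10-2=8
rem $t0, $t0, 15 → $t0=2%15=2
add $t3, $t3, $t0 → $t3=8+2=10
sub $t6, $t6, 1 → $t6=9-1=8
cmp $t6, 6  (cmp 8,6)
bne body: taken
sub $t3, $t3, $t0 → $t3=10-2=8
rem $t0, $t0, 15 → $t0=2%15=2
add $t3, $t3, $t0 → $t3=8+2=10
sub $t6, $t6, 1 → $t6=8-1=7
cmp $t6, 6  (cmp 7,6)
bne body: taken
sub $t3, $t3, $t0 → $t3=10-2=8
rem $t0, $t0, 15 → $t0=2%15=2
add $t3, $t3, $t0 → $t3=8+2=10
sub $t6, $t6, 1 → $t6=7-1=6
cmp $t6, 6  (cmp 6,6)
bne body: not taken
srl $t0, $t3, 4 → $t0=10>>4=0
halt.
Total executed instructions: 35.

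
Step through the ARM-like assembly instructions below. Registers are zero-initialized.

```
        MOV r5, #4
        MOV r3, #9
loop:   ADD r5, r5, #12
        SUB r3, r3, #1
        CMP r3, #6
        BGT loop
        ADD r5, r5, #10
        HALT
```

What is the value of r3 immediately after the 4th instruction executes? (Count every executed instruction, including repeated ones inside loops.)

r5=4
r3=9
r5=4+12=16
r3=9-1=8
After step 4: r3 = 8.

8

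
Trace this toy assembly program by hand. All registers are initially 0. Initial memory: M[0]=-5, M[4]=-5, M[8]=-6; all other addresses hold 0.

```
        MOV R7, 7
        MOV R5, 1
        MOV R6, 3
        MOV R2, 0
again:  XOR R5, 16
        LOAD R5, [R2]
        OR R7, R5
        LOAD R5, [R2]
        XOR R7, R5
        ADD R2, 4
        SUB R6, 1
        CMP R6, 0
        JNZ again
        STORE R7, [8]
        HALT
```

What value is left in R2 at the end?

R7=7
R5=1
R6=3
R2=0
R5=1^16=17
R5=M[0]=-5
R7=7|(-5)=-1
R5=M[0]=-5
R7=(-1)^(-5)=4
R2=0+4=4
R6=3-1=2
CMP R6, 0  (cmp 2,0)
JNZ again: taken
R5=(-5)^16=-21
R5=M[4]=-5
R7=4|(-5)=-1
R5=M[4]=-5
R7=(-1)^(-5)=4
R2=4+4=8
R6=2-1=1
CMP R6, 0  (cmp 1,0)
JNZ again: taken
R5=(-5)^16=-21
R5=M[8]=-6
R7=4|(-6)=-2
R5=M[8]=-6
R7=(-2)^(-6)=4
R2=8+4=12
R6=1-1=0
CMP R6, 0  (cmp 0,0)
JNZ again: not taken
STORE R7, [8] → M[8]=4
halt.

12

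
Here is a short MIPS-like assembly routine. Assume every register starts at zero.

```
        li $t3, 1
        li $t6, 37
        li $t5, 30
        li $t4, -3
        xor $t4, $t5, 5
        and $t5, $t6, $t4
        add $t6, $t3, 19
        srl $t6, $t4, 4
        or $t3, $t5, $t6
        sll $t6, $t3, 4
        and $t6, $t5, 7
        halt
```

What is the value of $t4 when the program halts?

li $t3, 1 → $t3=1
li $t6, 37 → $t6=37
li $t5, 30 → $t5=30
li $t4, -3 → $t4=-3
xor $t4, $t5, 5 → $t4=30^5=27
and $t5, $t6, $t4 → $t5=37&27=1
add $t6, $t3, 19 → $t6=1+19=20
srl $t6, $t4, 4 → $t6=27>>4=1
or $t3, $t5, $t6 → $t3=1|1=1
sll $t6, $t3, 4 → $t6=1<<4=16
and $t6, $t5, 7 → $t6=1&7=1
halt.

27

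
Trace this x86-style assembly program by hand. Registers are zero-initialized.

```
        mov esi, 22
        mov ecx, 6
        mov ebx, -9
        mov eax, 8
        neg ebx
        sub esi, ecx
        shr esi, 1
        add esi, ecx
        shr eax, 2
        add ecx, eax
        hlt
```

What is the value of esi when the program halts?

14

after mov esi, 22: esi=22
after mov ecx, 6: ecx=6
after mov ebx, -9: ebx=-9
after mov eax, 8: eax=8
after neg ebx: ebx=-(-9)=9
after sub esi, ecx: esi=22-6=16
after shr esi, 1: esi=16>>1=8
after add esi, ecx: esi=8+6=14
after shr eax, 2: eax=8>>2=2
after add ecx, eax: ecx=6+2=8
halt.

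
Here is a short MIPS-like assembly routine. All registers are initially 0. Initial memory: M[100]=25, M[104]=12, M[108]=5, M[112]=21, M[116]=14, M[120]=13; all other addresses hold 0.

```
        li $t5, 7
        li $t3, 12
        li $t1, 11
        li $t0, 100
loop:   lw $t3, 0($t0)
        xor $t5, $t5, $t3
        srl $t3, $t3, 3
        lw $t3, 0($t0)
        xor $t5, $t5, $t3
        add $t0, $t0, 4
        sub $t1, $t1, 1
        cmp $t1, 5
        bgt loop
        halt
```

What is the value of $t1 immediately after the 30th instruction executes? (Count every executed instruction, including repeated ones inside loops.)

after li $t5, 7: $t5=7
after li $t3, 12: $t3=12
after li $t1, 11: $t1=11
after li $t0, 100: $t0=100
after lw $t3, 0($t0): $t3=M[100]=25
after xor $t5, $t5, $t3: $t5=7^25=30
after srl $t3, $t3, 3: $t3=25>>3=3
after lw $t3, 0($t0): $t3=M[100]=25
after xor $t5, $t5, $t3: $t5=30^25=7
after add $t0, $t0, 4: $t0=100+4=104
after sub $t1, $t1, 1: $t1=11-1=10
cmp $t1, 5  (cmp 10,5)
bgt loop: taken
after lw $t3, 0($t0): $t3=M[104]=12
after xor $t5, $t5, $t3: $t5=7^12=11
after srl $t3, $t3, 3: $t3=12>>3=1
after lw $t3, 0($t0): $t3=M[104]=12
after xor $t5, $t5, $t3: $t5=11^12=7
after add $t0, $t0, 4: $t0=104+4=108
after sub $t1, $t1, 1: $t1=10-1=9
cmp $t1, 5  (cmp 9,5)
bgt loop: taken
after lw $t3, 0($t0): $t3=M[108]=5
after xor $t5, $t5, $t3: $t5=7^5=2
after srl $t3, $t3, 3: $t3=5>>3=0
after lw $t3, 0($t0): $t3=M[108]=5
after xor $t5, $t5, $t3: $t5=2^5=7
after add $t0, $t0, 4: $t0=108+4=112
after sub $t1, $t1, 1: $t1=9-1=8
cmp $t1, 5  (cmp 8,5)
After step 30: $t1 = 8.

8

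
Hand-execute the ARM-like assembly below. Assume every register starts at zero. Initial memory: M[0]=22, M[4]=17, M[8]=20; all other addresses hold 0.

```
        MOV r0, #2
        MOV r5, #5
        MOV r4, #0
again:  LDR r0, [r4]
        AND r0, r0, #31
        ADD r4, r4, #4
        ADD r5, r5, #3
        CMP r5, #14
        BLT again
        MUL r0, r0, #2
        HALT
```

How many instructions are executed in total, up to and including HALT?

23

MOV r0, #2 → r0=2
MOV r5, #5 → r5=5
MOV r4, #0 → r4=0
LDR r0, [r4] → r0=M[0]=22
AND r0, r0, #31 → r0=22&31=22
ADD r4, r4, #4 → r4=0+4=4
ADD r5, r5, #3 → r5=5+3=8
CMP r5, #14  (cmp 8,14)
BLT again: taken
LDR r0, [r4] → r0=M[4]=17
AND r0, r0, #31 → r0=17&31=17
ADD r4, r4, #4 → r4=4+4=8
ADD r5, r5, #3 → r5=8+3=11
CMP r5, #14  (cmp 11,14)
BLT again: taken
LDR r0, [r4] → r0=M[8]=20
AND r0, r0, #31 → r0=20&31=20
ADD r4, r4, #4 → r4=8+4=12
ADD r5, r5, #3 → r5=11+3=14
CMP r5, #14  (cmp 14,14)
BLT again: not taken
MUL r0, r0, #2 → r0=20*2=40
halt.
Total executed instructions: 23.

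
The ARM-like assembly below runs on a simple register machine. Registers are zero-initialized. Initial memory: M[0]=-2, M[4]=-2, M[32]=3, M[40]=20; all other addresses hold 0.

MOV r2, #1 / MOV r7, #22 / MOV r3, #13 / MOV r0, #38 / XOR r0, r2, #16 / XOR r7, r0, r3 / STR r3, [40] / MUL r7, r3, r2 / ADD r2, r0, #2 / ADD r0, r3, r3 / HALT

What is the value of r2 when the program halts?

19

after MOV r2, #1: r2=1
after MOV r7, #22: r7=22
after MOV r3, #13: r3=13
after MOV r0, #38: r0=38
after XOR r0, r2, #16: r0=1^16=17
after XOR r7, r0, r3: r7=17^13=28
STR r3, [40] → M[40]=13
after MUL r7, r3, r2: r7=13*1=13
after ADD r2, r0, #2: r2=17+2=19
after ADD r0, r3, r3: r0=13+13=26
halt.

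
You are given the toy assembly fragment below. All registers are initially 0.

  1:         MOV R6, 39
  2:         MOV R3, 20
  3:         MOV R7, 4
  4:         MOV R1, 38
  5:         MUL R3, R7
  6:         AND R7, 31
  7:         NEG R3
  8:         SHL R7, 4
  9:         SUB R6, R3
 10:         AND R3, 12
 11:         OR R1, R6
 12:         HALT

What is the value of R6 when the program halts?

119

after MOV R6, 39: R6=39
after MOV R3, 20: R3=20
after MOV R7, 4: R7=4
after MOV R1, 38: R1=38
after MUL R3, R7: R3=20*4=80
after AND R7, 31: R7=4&31=4
after NEG R3: R3=-(80)=-80
after SHL R7, 4: R7=4<<4=64
after SUB R6, R3: R6=39-(-80)=119
after AND R3, 12: R3=(-80)&12=0
after OR R1, R6: R1=38|119=119
halt.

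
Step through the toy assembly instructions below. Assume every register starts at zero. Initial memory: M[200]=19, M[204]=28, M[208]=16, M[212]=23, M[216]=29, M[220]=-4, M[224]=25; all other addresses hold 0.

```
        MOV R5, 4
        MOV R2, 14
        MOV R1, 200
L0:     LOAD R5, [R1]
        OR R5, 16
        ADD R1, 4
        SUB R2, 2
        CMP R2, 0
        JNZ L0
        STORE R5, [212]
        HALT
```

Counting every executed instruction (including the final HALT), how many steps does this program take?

R5=4
R2=14
R1=200
R5=M[200]=19
R5=19|16=19
R1=200+4=204
R2=14-2=12
CMP R2, 0  (cmp 12,0)
JNZ L0: taken
R5=M[204]=28
R5=28|16=28
R1=204+4=208
R2=12-2=10
CMP R2, 0  (cmp 10,0)
JNZ L0: taken
R5=M[208]=16
R5=16|16=16
R1=208+4=212
R2=10-2=8
CMP R2, 0  (cmp 8,0)
JNZ L0: taken
R5=M[212]=23
R5=23|16=23
R1=212+4=216
R2=8-2=6
CMP R2, 0  (cmp 6,0)
JNZ L0: taken
R5=M[216]=29
R5=29|16=29
R1=216+4=220
R2=6-2=4
CMP R2, 0  (cmp 4,0)
JNZ L0: taken
R5=M[220]=-4
R5=(-4)|16=-4
R1=220+4=224
R2=4-2=2
CMP R2, 0  (cmp 2,0)
JNZ L0: taken
R5=M[224]=25
R5=25|16=25
R1=224+4=228
R2=2-2=0
CMP R2, 0  (cmp 0,0)
JNZ L0: not taken
STORE R5, [212] → M[212]=25
halt.
Total executed instructions: 47.

47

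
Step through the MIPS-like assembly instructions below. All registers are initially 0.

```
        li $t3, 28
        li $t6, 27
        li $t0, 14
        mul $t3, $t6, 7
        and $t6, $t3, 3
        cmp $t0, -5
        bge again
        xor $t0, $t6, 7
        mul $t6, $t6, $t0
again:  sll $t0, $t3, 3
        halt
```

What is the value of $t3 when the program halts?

189

after li $t3, 28: $t3=28
after li $t6, 27: $t6=27
after li $t0, 14: $t0=14
after mul $t3, $t6, 7: $t3=27*7=189
after and $t6, $t3, 3: $t6=189&3=1
cmp $t0, -5  (cmp 14,-5)
bge again: taken
after sll $t0, $t3, 3: $t0=189<<3=1512
halt.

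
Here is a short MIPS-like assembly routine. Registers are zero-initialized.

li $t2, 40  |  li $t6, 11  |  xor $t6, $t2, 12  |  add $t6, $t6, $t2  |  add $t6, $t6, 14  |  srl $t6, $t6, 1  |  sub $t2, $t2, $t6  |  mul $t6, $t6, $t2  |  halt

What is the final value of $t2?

li $t2, 40 → $t2=40
li $t6, 11 → $t6=11
xor $t6, $t2, 12 → $t6=40^12=36
add $t6, $t6, $t2 → $t6=36+40=76
add $t6, $t6, 14 → $t6=76+14=90
srl $t6, $t6, 1 → $t6=90>>1=45
sub $t2, $t2, $t6 → $t2=40-45=-5
mul $t6, $t6, $t2 → $t6=45*(-5)=-225
halt.

-5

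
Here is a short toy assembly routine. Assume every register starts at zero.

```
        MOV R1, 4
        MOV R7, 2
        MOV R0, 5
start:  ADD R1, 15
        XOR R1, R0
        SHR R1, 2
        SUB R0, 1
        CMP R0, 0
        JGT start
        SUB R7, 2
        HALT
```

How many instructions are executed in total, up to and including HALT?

35

after MOV R1, 4: R1=4
after MOV R7, 2: R7=2
after MOV R0, 5: R0=5
after ADD R1, 15: R1=4+15=19
after XOR R1, R0: R1=19^5=22
after SHR R1, 2: R1=22>>2=5
after SUB R0, 1: R0=5-1=4
CMP R0, 0  (cmp 4,0)
JGT start: taken
after ADD R1, 15: R1=5+15=20
after XOR R1, R0: R1=20^4=16
after SHR R1, 2: R1=16>>2=4
after SUB R0, 1: R0=4-1=3
CMP R0, 0  (cmp 3,0)
JGT start: taken
after ADD R1, 15: R1=4+15=19
after XOR R1, R0: R1=19^3=16
after SHR R1, 2: R1=16>>2=4
after SUB R0, 1: R0=3-1=2
CMP R0, 0  (cmp 2,0)
JGT start: taken
after ADD R1, 15: R1=4+15=19
after XOR R1, R0: R1=19^2=17
after SHR R1, 2: R1=17>>2=4
after SUB R0, 1: R0=2-1=1
CMP R0, 0  (cmp 1,0)
JGT start: taken
after ADD R1, 15: R1=4+15=19
after XOR R1, R0: R1=19^1=18
after SHR R1, 2: R1=18>>2=4
after SUB R0, 1: R0=1-1=0
CMP R0, 0  (cmp 0,0)
JGT start: not taken
after SUB R7, 2: R7=2-2=0
halt.
Total executed instructions: 35.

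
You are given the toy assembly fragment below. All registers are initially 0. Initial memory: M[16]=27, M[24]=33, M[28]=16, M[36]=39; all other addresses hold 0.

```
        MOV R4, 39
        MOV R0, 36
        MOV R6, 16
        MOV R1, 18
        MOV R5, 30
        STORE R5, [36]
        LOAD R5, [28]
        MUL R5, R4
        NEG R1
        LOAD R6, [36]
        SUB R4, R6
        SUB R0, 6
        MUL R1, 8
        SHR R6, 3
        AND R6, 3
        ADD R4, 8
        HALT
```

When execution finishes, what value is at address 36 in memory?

30

after MOV R4, 39: R4=39
after MOV R0, 36: R0=36
after MOV R6, 16: R6=16
after MOV R1, 18: R1=18
after MOV R5, 30: R5=30
STORE R5, [36] → M[36]=30
after LOAD R5, [28]: R5=M[28]=16
after MUL R5, R4: R5=16*39=624
after NEG R1: R1=-(18)=-18
after LOAD R6, [36]: R6=M[36]=30
after SUB R4, R6: R4=39-30=9
after SUB R0, 6: R0=36-6=30
after MUL R1, 8: R1=(-18)*8=-144
after SHR R6, 3: R6=30>>3=3
after AND R6, 3: R6=3&3=3
after ADD R4, 8: R4=9+8=17
halt.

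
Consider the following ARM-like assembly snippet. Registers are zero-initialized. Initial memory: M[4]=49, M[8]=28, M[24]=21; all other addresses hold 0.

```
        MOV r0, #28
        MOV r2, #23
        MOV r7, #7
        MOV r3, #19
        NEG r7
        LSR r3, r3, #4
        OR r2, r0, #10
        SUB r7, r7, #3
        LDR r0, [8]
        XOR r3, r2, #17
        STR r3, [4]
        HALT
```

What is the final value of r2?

30

r0=28
r2=23
r7=7
r3=19
r7=-(7)=-7
r3=19>>4=1
r2=28|10=30
r7=(-7)-3=-10
r0=M[8]=28
r3=30^17=15
STR r3, [4] → M[4]=15
halt.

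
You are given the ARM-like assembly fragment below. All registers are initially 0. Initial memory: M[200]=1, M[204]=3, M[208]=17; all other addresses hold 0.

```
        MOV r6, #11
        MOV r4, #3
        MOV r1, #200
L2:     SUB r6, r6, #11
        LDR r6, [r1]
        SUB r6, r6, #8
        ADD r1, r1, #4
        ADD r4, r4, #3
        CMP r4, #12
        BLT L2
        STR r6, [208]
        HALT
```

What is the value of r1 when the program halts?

after MOV r6, #11: r6=11
after MOV r4, #3: r4=3
after MOV r1, #200: r1=200
after SUB r6, r6, #11: r6=11-11=0
after LDR r6, [r1]: r6=M[200]=1
after SUB r6, r6, #8: r6=1-8=-7
after ADD r1, r1, #4: r1=200+4=204
after ADD r4, r4, #3: r4=3+3=6
CMP r4, #12  (cmp 6,12)
BLT L2: taken
after SUB r6, r6, #11: r6=(-7)-11=-18
after LDR r6, [r1]: r6=M[204]=3
after SUB r6, r6, #8: r6=3-8=-5
after ADD r1, r1, #4: r1=204+4=208
after ADD r4, r4, #3: r4=6+3=9
CMP r4, #12  (cmp 9,12)
BLT L2: taken
after SUB r6, r6, #11: r6=(-5)-11=-16
after LDR r6, [r1]: r6=M[208]=17
after SUB r6, r6, #8: r6=17-8=9
after ADD r1, r1, #4: r1=208+4=212
after ADD r4, r4, #3: r4=9+3=12
CMP r4, #12  (cmp 12,12)
BLT L2: not taken
STR r6, [208] → M[208]=9
halt.

212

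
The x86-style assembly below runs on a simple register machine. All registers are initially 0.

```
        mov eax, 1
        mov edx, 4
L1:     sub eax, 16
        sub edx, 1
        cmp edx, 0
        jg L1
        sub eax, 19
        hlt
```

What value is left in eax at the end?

after mov eax, 1: eax=1
after mov edx, 4: edx=4
after sub eax, 16: eax=1-16=-15
after sub edx, 1: edx=4-1=3
cmp edx, 0  (cmp 3,0)
jg L1: taken
after sub eax, 16: eax=(-15)-16=-31
after sub edx, 1: edx=3-1=2
cmp edx, 0  (cmp 2,0)
jg L1: taken
after sub eax, 16: eax=(-31)-16=-47
after sub edx, 1: edx=2-1=1
cmp edx, 0  (cmp 1,0)
jg L1: taken
after sub eax, 16: eax=(-47)-16=-63
after sub edx, 1: edx=1-1=0
cmp edx, 0  (cmp 0,0)
jg L1: not taken
after sub eax, 19: eax=(-63)-19=-82
halt.

-82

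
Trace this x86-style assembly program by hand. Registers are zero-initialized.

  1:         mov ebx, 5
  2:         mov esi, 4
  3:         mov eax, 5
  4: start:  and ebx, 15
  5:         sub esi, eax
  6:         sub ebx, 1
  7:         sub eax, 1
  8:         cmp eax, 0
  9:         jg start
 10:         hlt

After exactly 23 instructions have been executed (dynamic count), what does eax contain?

2

ebx=5
esi=4
eax=5
ebx=5&15=5
esi=4-5=-1
ebx=5-1=4
eax=5-1=4
cmp eax, 0  (cmp 4,0)
jg start: taken
ebx=4&15=4
esi=(-1)-4=-5
ebx=4-1=3
eax=4-1=3
cmp eax, 0  (cmp 3,0)
jg start: taken
ebx=3&15=3
esi=(-5)-3=-8
ebx=3-1=2
eax=3-1=2
cmp eax, 0  (cmp 2,0)
jg start: taken
ebx=2&15=2
esi=(-8)-2=-10
After step 23: eax = 2.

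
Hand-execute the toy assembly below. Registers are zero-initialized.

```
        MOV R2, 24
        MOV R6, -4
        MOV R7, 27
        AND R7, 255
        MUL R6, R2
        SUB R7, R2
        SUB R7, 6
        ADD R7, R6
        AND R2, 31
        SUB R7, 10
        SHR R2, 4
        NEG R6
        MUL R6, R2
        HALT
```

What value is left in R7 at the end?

MOV R2, 24 → R2=24
MOV R6, -4 → R6=-4
MOV R7, 27 → R7=27
AND R7, 255 → R7=27&255=27
MUL R6, R2 → R6=(-4)*24=-96
SUB R7, R2 → R7=27-24=3
SUB R7, 6 → R7=3-6=-3
ADD R7, R6 → R7=(-3)+(-96)=-99
AND R2, 31 → R2=24&31=24
SUB R7, 10 → R7=(-99)-10=-109
SHR R2, 4 → R2=24>>4=1
NEG R6 → R6=-(-96)=96
MUL R6, R2 → R6=96*1=96
halt.

-109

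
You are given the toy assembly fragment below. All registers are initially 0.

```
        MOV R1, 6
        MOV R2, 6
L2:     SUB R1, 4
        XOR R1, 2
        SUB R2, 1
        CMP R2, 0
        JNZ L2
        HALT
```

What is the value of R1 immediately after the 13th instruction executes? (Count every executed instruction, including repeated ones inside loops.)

-6

after MOV R1, 6: R1=6
after MOV R2, 6: R2=6
after SUB R1, 4: R1=6-4=2
after XOR R1, 2: R1=2^2=0
after SUB R2, 1: R2=6-1=5
CMP R2, 0  (cmp 5,0)
JNZ L2: taken
after SUB R1, 4: R1=0-4=-4
after XOR R1, 2: R1=(-4)^2=-2
after SUB R2, 1: R2=5-1=4
CMP R2, 0  (cmp 4,0)
JNZ L2: taken
after SUB R1, 4: R1=(-2)-4=-6
After step 13: R1 = -6.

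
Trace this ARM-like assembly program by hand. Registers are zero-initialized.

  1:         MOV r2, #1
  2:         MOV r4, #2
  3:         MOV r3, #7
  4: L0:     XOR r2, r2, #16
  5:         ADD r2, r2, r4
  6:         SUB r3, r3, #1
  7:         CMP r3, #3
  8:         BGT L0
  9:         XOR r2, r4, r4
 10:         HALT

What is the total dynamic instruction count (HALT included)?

after MOV r2, #1: r2=1
after MOV r4, #2: r4=2
after MOV r3, #7: r3=7
after XOR r2, r2, #16: r2=1^16=17
after ADD r2, r2, r4: r2=17+2=19
after SUB r3, r3, #1: r3=7-1=6
CMP r3, #3  (cmp 6,3)
BGT L0: taken
after XOR r2, r2, #16: r2=19^16=3
after ADD r2, r2, r4: r2=3+2=5
after SUB r3, r3, #1: r3=6-1=5
CMP r3, #3  (cmp 5,3)
BGT L0: taken
after XOR r2, r2, #16: r2=5^16=21
after ADD r2, r2, r4: r2=21+2=23
after SUB r3, r3, #1: r3=5-1=4
CMP r3, #3  (cmp 4,3)
BGT L0: taken
after XOR r2, r2, #16: r2=23^16=7
after ADD r2, r2, r4: r2=7+2=9
after SUB r3, r3, #1: r3=4-1=3
CMP r3, #3  (cmp 3,3)
BGT L0: not taken
after XOR r2, r4, r4: r2=2^2=0
halt.
Total executed instructions: 25.

25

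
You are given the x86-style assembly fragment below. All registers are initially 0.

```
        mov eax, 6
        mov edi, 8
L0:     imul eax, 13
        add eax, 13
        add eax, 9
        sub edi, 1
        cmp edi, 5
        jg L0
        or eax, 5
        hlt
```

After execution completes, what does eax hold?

eax=6
edi=8
eax=6*13=78
eax=78+13=91
eax=91+9=100
edi=8-1=7
cmp edi, 5  (cmp 7,5)
jg L0: taken
eax=100*13=1300
eax=1300+13=1313
eax=1313+9=1322
edi=7-1=6
cmp edi, 5  (cmp 6,5)
jg L0: taken
eax=1322*13=17186
eax=17186+13=17199
eax=17199+9=17208
edi=6-1=5
cmp edi, 5  (cmp 5,5)
jg L0: not taken
eax=17208|5=17213
halt.

17213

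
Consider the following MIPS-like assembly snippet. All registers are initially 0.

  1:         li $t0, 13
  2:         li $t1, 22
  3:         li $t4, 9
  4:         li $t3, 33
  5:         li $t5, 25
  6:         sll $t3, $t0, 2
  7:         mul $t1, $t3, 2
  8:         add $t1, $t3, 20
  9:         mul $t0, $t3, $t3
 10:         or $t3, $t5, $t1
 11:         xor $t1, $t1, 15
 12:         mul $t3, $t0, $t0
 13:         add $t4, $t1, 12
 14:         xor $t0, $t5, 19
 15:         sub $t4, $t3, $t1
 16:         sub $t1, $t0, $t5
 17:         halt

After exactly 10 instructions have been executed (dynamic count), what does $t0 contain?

li $t0, 13 → $t0=13
li $t1, 22 → $t1=22
li $t4, 9 → $t4=9
li $t3, 33 → $t3=33
li $t5, 25 → $t5=25
sll $t3, $t0, 2 → $t3=13<<2=52
mul $t1, $t3, 2 → $t1=52*2=104
add $t1, $t3, 20 → $t1=52+20=72
mul $t0, $t3, $t3 → $t0=52*52=2704
or $t3, $t5, $t1 → $t3=25|72=89
After step 10: $t0 = 2704.

2704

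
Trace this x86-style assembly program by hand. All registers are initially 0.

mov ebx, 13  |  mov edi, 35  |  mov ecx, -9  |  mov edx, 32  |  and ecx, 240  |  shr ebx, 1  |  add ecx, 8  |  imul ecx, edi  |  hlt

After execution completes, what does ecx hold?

8680

ebx=13
edi=35
ecx=-9
edx=32
ecx=(-9)&240=240
ebx=13>>1=6
ecx=240+8=248
ecx=248*35=8680
halt.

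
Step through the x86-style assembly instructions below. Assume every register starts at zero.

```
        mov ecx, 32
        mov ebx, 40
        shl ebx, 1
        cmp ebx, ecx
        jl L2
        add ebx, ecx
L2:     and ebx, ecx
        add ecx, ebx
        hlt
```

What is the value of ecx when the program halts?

64

mov ecx, 32 → ecx=32
mov ebx, 40 → ebx=40
shl ebx, 1 → ebx=40<<1=80
cmp ebx, ecx  (cmp 80,32)
jl L2: not taken
add ebx, ecx → ebx=80+32=112
and ebx, ecx → ebx=112&32=32
add ecx, ebx → ecx=32+32=64
halt.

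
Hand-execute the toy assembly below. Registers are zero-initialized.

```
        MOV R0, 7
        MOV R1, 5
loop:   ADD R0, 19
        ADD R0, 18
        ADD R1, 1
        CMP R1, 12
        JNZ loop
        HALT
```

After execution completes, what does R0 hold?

R0=7
R1=5
R0=7+19=26
R0=26+18=44
R1=5+1=6
CMP R1, 12  (cmp 6,12)
JNZ loop: taken
R0=44+19=63
R0=63+18=81
R1=6+1=7
CMP R1, 12  (cmp 7,12)
JNZ loop: taken
R0=81+19=100
R0=100+18=118
R1=7+1=8
CMP R1, 12  (cmp 8,12)
JNZ loop: taken
R0=118+19=137
R0=137+18=155
R1=8+1=9
CMP R1, 12  (cmp 9,12)
JNZ loop: taken
R0=155+19=174
R0=174+18=192
R1=9+1=10
CMP R1, 12  (cmp 10,12)
JNZ loop: taken
R0=192+19=211
R0=211+18=229
R1=10+1=11
CMP R1, 12  (cmp 11,12)
JNZ loop: taken
R0=229+19=248
R0=248+18=266
R1=11+1=12
CMP R1, 12  (cmp 12,12)
JNZ loop: not taken
halt.

266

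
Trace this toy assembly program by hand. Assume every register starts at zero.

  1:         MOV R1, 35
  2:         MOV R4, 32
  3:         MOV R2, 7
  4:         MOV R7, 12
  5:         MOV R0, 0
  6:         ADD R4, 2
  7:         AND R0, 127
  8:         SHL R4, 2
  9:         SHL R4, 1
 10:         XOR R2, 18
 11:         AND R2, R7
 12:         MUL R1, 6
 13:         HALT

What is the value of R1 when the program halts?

210

MOV R1, 35 → R1=35
MOV R4, 32 → R4=32
MOV R2, 7 → R2=7
MOV R7, 12 → R7=12
MOV R0, 0 → R0=0
ADD R4, 2 → R4=32+2=34
AND R0, 127 → R0=0&127=0
SHL R4, 2 → R4=34<<2=136
SHL R4, 1 → R4=136<<1=272
XOR R2, 18 → R2=7^18=21
AND R2, R7 → R2=21&12=4
MUL R1, 6 → R1=35*6=210
halt.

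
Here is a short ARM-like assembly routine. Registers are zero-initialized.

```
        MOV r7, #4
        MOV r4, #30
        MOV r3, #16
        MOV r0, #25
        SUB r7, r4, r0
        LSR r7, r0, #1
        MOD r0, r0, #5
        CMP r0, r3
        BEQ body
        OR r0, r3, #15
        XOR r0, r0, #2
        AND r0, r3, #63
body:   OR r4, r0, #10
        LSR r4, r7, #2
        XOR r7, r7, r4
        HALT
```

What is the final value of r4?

after MOV r7, #4: r7=4
after MOV r4, #30: r4=30
after MOV r3, #16: r3=16
after MOV r0, #25: r0=25
after SUB r7, r4, r0: r7=30-25=5
after LSR r7, r0, #1: r7=25>>1=12
after MOD r0, r0, #5: r0=25%5=0
CMP r0, r3  (cmp 0,16)
BEQ body: not taken
after OR r0, r3, #15: r0=16|15=31
after XOR r0, r0, #2: r0=31^2=29
after AND r0, r3, #63: r0=16&63=16
after OR r4, r0, #10: r4=16|10=26
after LSR r4, r7, #2: r4=12>>2=3
after XOR r7, r7, r4: r7=12^3=15
halt.

3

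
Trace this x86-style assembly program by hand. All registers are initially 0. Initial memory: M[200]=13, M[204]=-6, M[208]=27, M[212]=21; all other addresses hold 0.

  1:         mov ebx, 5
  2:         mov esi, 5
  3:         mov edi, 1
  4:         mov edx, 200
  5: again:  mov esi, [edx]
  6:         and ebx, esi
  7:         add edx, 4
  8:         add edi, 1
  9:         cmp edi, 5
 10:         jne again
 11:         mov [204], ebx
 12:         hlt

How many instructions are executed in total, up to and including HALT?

mov ebx, 5 → ebx=5
mov esi, 5 → esi=5
mov edi, 1 → edi=1
mov edx, 200 → edx=200
mov esi, [edx] → esi=M[200]=13
and ebx, esi → ebx=5&13=5
add edx, 4 → edx=200+4=204
add edi, 1 → edi=1+1=2
cmp edi, 5  (cmp 2,5)
jne again: taken
mov esi, [edx] → esi=M[204]=-6
and ebx, esi → ebx=5&(-6)=0
add edx, 4 → edx=204+4=208
add edi, 1 → edi=2+1=3
cmp edi, 5  (cmp 3,5)
jne again: taken
mov esi, [edx] → esi=M[208]=27
and ebx, esi → ebx=0&27=0
add edx, 4 → edx=208+4=212
add edi, 1 → edi=3+1=4
cmp edi, 5  (cmp 4,5)
jne again: taken
mov esi, [edx] → esi=M[212]=21
and ebx, esi → ebx=0&21=0
add edx, 4 → edx=212+4=216
add edi, 1 → edi=4+1=5
cmp edi, 5  (cmp 5,5)
jne again: not taken
mov [204], ebx → M[204]=0
halt.
Total executed instructions: 30.

30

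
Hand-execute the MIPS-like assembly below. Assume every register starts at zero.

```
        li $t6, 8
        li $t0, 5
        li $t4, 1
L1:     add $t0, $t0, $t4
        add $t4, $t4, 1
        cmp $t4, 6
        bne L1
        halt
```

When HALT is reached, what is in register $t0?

li $t6, 8 → $t6=8
li $t0, 5 → $t0=5
li $t4, 1 → $t4=1
add $t0, $t0, $t4 → $t0=5+1=6
add $t4, $t4, 1 → $t4=1+1=2
cmp $t4, 6  (cmp 2,6)
bne L1: taken
add $t0, $t0, $t4 → $t0=6+2=8
add $t4, $t4, 1 → $t4=2+1=3
cmp $t4, 6  (cmp 3,6)
bne L1: taken
add $t0, $t0, $t4 → $t0=8+3=11
add $t4, $t4, 1 → $t4=3+1=4
cmp $t4, 6  (cmp 4,6)
bne L1: taken
add $t0, $t0, $t4 → $t0=11+4=15
add $t4, $t4, 1 → $t4=4+1=5
cmp $t4, 6  (cmp 5,6)
bne L1: taken
add $t0, $t0, $t4 → $t0=15+5=20
add $t4, $t4, 1 → $t4=5+1=6
cmp $t4, 6  (cmp 6,6)
bne L1: not taken
halt.

20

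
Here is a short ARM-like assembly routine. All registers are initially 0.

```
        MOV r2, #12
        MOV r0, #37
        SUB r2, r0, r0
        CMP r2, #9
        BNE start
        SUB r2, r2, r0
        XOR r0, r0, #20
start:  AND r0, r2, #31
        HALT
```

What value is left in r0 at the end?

0

after MOV r2, #12: r2=12
after MOV r0, #37: r0=37
after SUB r2, r0, r0: r2=37-37=0
CMP r2, #9  (cmp 0,9)
BNE start: taken
after AND r0, r2, #31: r0=0&31=0
halt.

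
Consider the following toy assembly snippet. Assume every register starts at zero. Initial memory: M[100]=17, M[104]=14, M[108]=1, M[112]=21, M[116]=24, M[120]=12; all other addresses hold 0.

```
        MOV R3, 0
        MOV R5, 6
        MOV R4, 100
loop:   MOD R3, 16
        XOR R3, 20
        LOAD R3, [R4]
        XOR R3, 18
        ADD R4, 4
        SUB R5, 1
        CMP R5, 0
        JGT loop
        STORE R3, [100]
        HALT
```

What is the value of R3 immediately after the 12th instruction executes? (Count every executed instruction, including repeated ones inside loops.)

3

after MOV R3, 0: R3=0
after MOV R5, 6: R5=6
after MOV R4, 100: R4=100
after MOD R3, 16: R3=0%16=0
after XOR R3, 20: R3=0^20=20
after LOAD R3, [R4]: R3=M[100]=17
after XOR R3, 18: R3=17^18=3
after ADD R4, 4: R4=100+4=104
after SUB R5, 1: R5=6-1=5
CMP R5, 0  (cmp 5,0)
JGT loop: taken
after MOD R3, 16: R3=3%16=3
After step 12: R3 = 3.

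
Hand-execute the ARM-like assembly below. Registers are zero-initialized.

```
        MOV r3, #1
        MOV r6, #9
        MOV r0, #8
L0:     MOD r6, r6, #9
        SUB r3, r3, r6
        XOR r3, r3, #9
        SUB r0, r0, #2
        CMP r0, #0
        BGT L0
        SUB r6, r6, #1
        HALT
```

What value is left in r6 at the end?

MOV r3, #1 → r3=1
MOV r6, #9 → r6=9
MOV r0, #8 → r0=8
MOD r6, r6, #9 → r6=9%9=0
SUB r3, r3, r6 → r3=1-0=1
XOR r3, r3, #9 → r3=1^9=8
SUB r0, r0, #2 → r0=8-2=6
CMP r0, #0  (cmp 6,0)
BGT L0: taken
MOD r6, r6, #9 → r6=0%9=0
SUB r3, r3, r6 → r3=8-0=8
XOR r3, r3, #9 → r3=8^9=1
SUB r0, r0, #2 → r0=6-2=4
CMP r0, #0  (cmp 4,0)
BGT L0: taken
MOD r6, r6, #9 → r6=0%9=0
SUB r3, r3, r6 → r3=1-0=1
XOR r3, r3, #9 → r3=1^9=8
SUB r0, r0, #2 → r0=4-2=2
CMP r0, #0  (cmp 2,0)
BGT L0: taken
MOD r6, r6, #9 → r6=0%9=0
SUB r3, r3, r6 → r3=8-0=8
XOR r3, r3, #9 → r3=8^9=1
SUB r0, r0, #2 → r0=2-2=0
CMP r0, #0  (cmp 0,0)
BGT L0: not taken
SUB r6, r6, #1 → r6=0-1=-1
halt.

-1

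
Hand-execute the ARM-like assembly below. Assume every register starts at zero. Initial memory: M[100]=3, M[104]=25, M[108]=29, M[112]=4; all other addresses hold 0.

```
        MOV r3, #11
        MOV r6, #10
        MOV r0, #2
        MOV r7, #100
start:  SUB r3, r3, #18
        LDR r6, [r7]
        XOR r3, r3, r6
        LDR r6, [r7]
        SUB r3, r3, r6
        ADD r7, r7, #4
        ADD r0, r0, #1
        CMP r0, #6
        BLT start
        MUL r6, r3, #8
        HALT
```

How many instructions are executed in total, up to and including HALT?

r3=11
r6=10
r0=2
r7=100
r3=11-18=-7
r6=M[100]=3
r3=(-7)^3=-6
r6=M[100]=3
r3=(-6)-3=-9
r7=100+4=104
r0=2+1=3
CMP r0, #6  (cmp 3,6)
BLT start: taken
r3=(-9)-18=-27
r6=M[104]=25
r3=(-27)^25=-4
r6=M[104]=25
r3=(-4)-25=-29
r7=104+4=108
r0=3+1=4
CMP r0, #6  (cmp 4,6)
BLT start: taken
r3=(-29)-18=-47
r6=M[108]=29
r3=(-47)^29=-52
r6=M[108]=29
r3=(-52)-29=-81
r7=108+4=112
r0=4+1=5
CMP r0, #6  (cmp 5,6)
BLT start: taken
r3=(-81)-18=-99
r6=M[112]=4
r3=(-99)^4=-103
r6=M[112]=4
r3=(-103)-4=-107
r7=112+4=116
r0=5+1=6
CMP r0, #6  (cmp 6,6)
BLT start: not taken
r6=(-107)*8=-856
halt.
Total executed instructions: 42.

42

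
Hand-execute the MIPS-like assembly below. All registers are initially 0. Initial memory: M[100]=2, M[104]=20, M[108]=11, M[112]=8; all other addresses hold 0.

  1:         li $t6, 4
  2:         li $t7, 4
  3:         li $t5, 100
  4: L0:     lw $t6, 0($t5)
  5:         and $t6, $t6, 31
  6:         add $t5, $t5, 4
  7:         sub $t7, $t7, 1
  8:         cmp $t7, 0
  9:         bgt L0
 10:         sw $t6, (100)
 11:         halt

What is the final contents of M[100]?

li $t6, 4 → $t6=4
li $t7, 4 → $t7=4
li $t5, 100 → $t5=100
lw $t6, 0($t5) → $t6=M[100]=2
and $t6, $t6, 31 → $t6=2&31=2
add $t5, $t5, 4 → $t5=100+4=104
sub $t7, $t7, 1 → $t7=4-1=3
cmp $t7, 0  (cmp 3,0)
bgt L0: taken
lw $t6, 0($t5) → $t6=M[104]=20
and $t6, $t6, 31 → $t6=20&31=20
add $t5, $t5, 4 → $t5=104+4=108
sub $t7, $t7, 1 → $t7=3-1=2
cmp $t7, 0  (cmp 2,0)
bgt L0: taken
lw $t6, 0($t5) → $t6=M[108]=11
and $t6, $t6, 31 → $t6=11&31=11
add $t5, $t5, 4 → $t5=108+4=112
sub $t7, $t7, 1 → $t7=2-1=1
cmp $t7, 0  (cmp 1,0)
bgt L0: taken
lw $t6, 0($t5) → $t6=M[112]=8
and $t6, $t6, 31 → $t6=8&31=8
add $t5, $t5, 4 → $t5=112+4=116
sub $t7, $t7, 1 → $t7=1-1=0
cmp $t7, 0  (cmp 0,0)
bgt L0: not taken
sw $t6, (100) → M[100]=8
halt.

8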